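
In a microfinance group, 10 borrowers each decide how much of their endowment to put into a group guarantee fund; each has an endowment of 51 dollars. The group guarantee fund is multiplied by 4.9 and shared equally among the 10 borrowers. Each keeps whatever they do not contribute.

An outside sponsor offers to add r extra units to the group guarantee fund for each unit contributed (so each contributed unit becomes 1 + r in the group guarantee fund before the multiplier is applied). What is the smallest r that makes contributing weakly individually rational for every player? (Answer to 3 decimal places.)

With matching at rate r, one contributed unit becomes (1 + r) in the group guarantee fund and returns 4.9 × (1 + r) / 10 to the contributor.
Setting this equal to 1: 1 + r = 10/4.9 = 2.0408.
So the minimum matching rate is r = 2.0408 − 1 = 1.041.

1.041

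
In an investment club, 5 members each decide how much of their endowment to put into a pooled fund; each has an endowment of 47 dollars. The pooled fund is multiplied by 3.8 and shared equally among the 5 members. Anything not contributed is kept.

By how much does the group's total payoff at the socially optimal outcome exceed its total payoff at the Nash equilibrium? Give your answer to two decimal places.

658.00 dollars

Each contributed unit returns 3.8/5 = 0.7600 to its contributor — below 1 — so contributing 0 is dominant for every player. At the Nash equilibrium everyone keeps their 47, and the group total is 5 × 47 = 235.
Each contributed unit returns 3.800 to the group as a whole (0.7600 to each of 5 players), which exceeds 1, so the social optimum is full contribution: group total = 3.800 × 235 = 893.00.
Efficiency loss = 893.00 − 235 = 658.00.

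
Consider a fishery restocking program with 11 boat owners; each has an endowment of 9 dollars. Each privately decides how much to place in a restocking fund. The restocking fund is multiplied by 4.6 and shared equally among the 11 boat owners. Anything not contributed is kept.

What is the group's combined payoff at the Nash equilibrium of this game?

99.00 dollars

Each contributed unit returns 4.6/11 = 0.4182 to its contributor — below 1 — so contributing 0 is dominant for every player. At the Nash equilibrium everyone keeps their 9, and the group total is 11 × 9 = 99.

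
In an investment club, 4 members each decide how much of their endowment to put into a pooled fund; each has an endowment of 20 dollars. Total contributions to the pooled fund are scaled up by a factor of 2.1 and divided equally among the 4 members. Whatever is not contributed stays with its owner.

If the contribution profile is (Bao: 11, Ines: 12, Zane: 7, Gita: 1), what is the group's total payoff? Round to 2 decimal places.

Total contributed: 11 + 12 + 7 + 1 = 31; total kept: 4 × 20 − 31 = 49.
The pooled fund pays out 2.1 × 31 = 65.10 in aggregate.
Group total = 49 + 65.10 = 114.10.

114.10 dollars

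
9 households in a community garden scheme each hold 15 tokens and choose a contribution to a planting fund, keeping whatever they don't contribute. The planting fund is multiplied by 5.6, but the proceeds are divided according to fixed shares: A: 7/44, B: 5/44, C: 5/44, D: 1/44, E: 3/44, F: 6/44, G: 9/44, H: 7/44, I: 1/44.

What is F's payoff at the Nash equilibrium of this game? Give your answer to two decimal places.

26.45 tokens

Player j's private return per contributed unit is 5.6 × (j's share). Contributing is weakly dominant for j when that share is at least 1/5.6 = 0.1786, and contributing 0 is dominant otherwise.
Only G (9/44) clears that bar, contributing 15; the remaining 8 contribute 0. Total contributed: 15.
F keeps 15 and receives 5.6 × 15 × 6/44 = 11.45 from the planting fund, for a payoff of 26.45.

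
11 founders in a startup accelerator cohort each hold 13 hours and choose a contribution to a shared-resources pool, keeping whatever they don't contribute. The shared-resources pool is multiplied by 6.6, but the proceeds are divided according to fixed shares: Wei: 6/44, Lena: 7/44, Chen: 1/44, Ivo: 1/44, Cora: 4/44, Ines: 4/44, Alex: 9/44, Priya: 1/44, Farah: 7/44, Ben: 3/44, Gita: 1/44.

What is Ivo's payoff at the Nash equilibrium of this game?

Each unit j contributes comes back to j as 6.6 × (j's share), so j prefers to contribute only if that share exceeds 1/6.6 = 0.1515; otherwise keeping the unit dominates.
Lena, Alex and Farah clear that bar, contributing 13 each; the remaining 8 contribute 0. Total contributed: 39.
Ivo keeps 13 and receives 6.6 × 39 × 1/44 = 5.85 from the shared-resources pool, for a payoff of 18.85.

18.85 hours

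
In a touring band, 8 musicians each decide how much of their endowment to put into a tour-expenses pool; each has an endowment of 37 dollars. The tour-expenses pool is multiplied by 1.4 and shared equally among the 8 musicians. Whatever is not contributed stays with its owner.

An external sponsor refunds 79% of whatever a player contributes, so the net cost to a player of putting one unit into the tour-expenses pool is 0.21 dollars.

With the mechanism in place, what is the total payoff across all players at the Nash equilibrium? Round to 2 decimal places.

296.00 dollars

With the mechanism, a contributed unit returns (1.4/8) / 0.21 = 0.8333 per unit of net cost — still below 1 — so contributing 0 remains dominant for every player.
At the Nash equilibrium no one contributes; group total payoff = 8 × 37 = 296.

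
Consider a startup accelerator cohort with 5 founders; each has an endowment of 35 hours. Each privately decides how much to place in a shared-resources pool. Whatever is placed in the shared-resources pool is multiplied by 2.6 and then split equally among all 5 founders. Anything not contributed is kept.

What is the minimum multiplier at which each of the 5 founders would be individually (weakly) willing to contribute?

A contributed unit returns (multiplier)/5 to its contributor.
This reaches 1 exactly when the multiplier is 5.

5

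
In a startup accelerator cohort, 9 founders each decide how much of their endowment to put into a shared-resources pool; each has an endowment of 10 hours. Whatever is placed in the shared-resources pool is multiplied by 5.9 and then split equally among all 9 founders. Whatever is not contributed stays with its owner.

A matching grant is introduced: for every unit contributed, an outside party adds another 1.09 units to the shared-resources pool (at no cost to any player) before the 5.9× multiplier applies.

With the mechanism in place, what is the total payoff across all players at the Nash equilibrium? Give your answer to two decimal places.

1109.79 hours

Under the mechanism each unit contributed yields 5.9 × 2.09 / 9 = 1.3701 back to its contributor per unit of net cost, which exceeds 1, making full contribution the dominant choice for everyone.
So the Nash equilibrium is full contribution by all 9; the group earns 5.9 × 2.09 × 90 = 1109.79.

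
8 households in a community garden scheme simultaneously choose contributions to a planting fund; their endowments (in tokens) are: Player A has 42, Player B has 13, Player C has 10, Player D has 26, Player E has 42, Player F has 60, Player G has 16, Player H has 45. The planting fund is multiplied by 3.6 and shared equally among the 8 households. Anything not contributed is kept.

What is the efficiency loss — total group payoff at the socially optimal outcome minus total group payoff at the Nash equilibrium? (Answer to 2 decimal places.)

660.40 tokens

The private return per contributed unit is 3.6/8 = 0.4500 < 1 for every player regardless of endowment, so the Nash equilibrium is zero contribution and the group total is Σ E_j = 42 + 13 + 10 + 26 + 42 + 60 + 16 + 45 = 254.
Each contributed unit returns 3.600 to the group, so the social optimum is full contribution by everyone: group total = 3.600 × 254 = 914.40.
Efficiency loss = (3.600 − 1) × 254 = 660.40.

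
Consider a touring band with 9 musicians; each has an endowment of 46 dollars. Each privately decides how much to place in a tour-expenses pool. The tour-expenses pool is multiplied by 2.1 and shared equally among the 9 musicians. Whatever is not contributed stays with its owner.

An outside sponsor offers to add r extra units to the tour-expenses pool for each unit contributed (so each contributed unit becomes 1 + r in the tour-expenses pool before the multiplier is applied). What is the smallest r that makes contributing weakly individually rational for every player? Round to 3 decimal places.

With matching at rate r, one contributed unit becomes (1 + r) in the tour-expenses pool and returns 2.1 × (1 + r) / 9 to the contributor.
Setting this equal to 1: 1 + r = 9/2.1 = 4.2857.
So the minimum matching rate is r = 4.2857 − 1 = 3.286.

3.286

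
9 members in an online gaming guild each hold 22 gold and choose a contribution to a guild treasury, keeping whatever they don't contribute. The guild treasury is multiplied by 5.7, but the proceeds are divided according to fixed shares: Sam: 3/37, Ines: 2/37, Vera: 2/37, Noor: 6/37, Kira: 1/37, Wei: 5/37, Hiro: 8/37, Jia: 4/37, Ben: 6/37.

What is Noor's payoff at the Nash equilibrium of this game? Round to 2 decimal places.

For player j, contributing a unit is worthwhile iff 5.7 × (j's share) ≥ 1, i.e. iff j's share is at least 0.1754.
Hiro alone (share 8/37) is above the threshold, contributing 22; the remaining 8 contribute 0. Total contributed: 22.
Noor keeps 22 and receives 5.7 × 22 × 6/37 = 20.34 from the guild treasury, for a payoff of 42.34.

42.34 gold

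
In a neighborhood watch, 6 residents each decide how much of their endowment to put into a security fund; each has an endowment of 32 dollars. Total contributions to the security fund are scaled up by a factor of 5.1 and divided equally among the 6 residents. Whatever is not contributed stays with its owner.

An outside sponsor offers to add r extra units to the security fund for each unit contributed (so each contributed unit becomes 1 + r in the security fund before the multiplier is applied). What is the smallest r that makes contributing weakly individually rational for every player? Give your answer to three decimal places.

0.176

With matching at rate r, one contributed unit becomes (1 + r) in the security fund and returns 5.1 × (1 + r) / 6 to the contributor.
Setting this equal to 1: 1 + r = 6/5.1 = 1.1765.
So the minimum matching rate is r = 1.1765 − 1 = 0.176.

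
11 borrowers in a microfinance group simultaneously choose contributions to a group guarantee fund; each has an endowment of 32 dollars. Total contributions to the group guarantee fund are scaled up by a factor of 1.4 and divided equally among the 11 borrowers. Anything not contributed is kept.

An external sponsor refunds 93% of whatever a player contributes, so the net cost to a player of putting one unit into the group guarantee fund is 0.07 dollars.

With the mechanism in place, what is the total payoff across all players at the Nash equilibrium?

With the mechanism, a contributed unit returns (1.4/11) / 0.07 = 1.8182 per unit of net cost to the contributor — now above 1 — so contributing fully is weakly dominant for every player.
At the Nash equilibrium everyone contributes 32. Group total payoff = 11 × (32 × 0.93 + 1.4 × 32) = 820.16.

820.16 dollars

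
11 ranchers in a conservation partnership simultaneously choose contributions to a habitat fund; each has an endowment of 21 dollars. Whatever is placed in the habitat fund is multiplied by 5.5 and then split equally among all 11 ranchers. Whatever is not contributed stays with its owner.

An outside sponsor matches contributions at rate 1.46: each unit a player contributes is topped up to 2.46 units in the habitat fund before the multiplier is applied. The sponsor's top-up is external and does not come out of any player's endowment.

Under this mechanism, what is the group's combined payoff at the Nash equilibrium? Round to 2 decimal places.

3125.43 dollars

Under the mechanism each unit contributed yields 5.5 × 2.46 / 11 = 1.2300 back to its contributor per unit of net cost, which exceeds 1, making full contribution the dominant choice for everyone.
So the Nash equilibrium is full contribution by all 11; the group earns 5.5 × 2.46 × 231 = 3125.43.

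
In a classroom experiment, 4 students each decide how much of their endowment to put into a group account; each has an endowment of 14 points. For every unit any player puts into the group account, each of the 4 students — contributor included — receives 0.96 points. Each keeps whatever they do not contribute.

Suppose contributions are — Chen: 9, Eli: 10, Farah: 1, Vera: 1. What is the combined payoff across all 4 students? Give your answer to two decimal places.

115.64 points

Total contributed: 9 + 10 + 1 + 1 = 21; total kept: 4 × 14 − 21 = 35.
The group account pays out 0.96 × 4 × 21 = 80.64 in aggregate.
Group total = 35 + 80.64 = 115.64.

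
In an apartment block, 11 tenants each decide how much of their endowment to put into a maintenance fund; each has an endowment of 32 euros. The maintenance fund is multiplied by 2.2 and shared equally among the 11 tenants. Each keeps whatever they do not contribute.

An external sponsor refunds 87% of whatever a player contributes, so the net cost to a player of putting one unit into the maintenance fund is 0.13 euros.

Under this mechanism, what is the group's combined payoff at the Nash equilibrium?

1080.64 euros

Under the mechanism each unit contributed yields (2.2/11) / 0.13 = 1.5385 back to its contributor per unit of net cost, which exceeds 1, making full contribution the dominant choice for everyone.
So the Nash equilibrium is full contribution by all 11; the group earns 11 × (32 × 0.87 + 2.2 × 32) = 1080.64.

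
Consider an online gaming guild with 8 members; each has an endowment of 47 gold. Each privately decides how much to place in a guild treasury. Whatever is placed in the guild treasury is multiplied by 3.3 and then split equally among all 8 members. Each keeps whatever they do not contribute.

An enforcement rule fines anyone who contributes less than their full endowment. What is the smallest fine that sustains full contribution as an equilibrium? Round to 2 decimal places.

Given the others contribute fully, the best deviation is to contribute 0 (any partial contribution still incurs the fine and gives up units whose private return 0.4125 is below 1).
Deviating from 47 to 0 saves 47 gold but forfeits the deviator's share of the drop in the guild treasury: 3.3/8 × 47 = 19.39.
So the deviation gain is 47 − 19.39 = 27.61, and the fine must be at least 27.61 gold to wipe it out.

27.61 gold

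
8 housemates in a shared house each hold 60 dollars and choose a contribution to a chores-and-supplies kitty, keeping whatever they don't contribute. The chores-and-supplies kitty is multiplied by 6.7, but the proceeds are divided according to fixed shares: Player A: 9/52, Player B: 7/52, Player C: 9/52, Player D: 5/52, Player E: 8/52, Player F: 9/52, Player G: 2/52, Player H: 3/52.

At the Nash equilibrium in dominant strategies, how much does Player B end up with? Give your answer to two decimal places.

Player j's private return per contributed unit is 6.7 × (j's share). Contributing is weakly dominant for j when that share is at least 1/6.7 = 0.1493, and contributing 0 is dominant otherwise.
Player A, Player C, Player E and Player F are above the threshold, contributing 60 each; the remaining 4 contribute 0. Total contributed: 240.
Player B keeps 60 and receives 6.7 × 240 × 7/52 = 216.46 from the chores-and-supplies kitty, for a payoff of 276.46.

276.46 dollars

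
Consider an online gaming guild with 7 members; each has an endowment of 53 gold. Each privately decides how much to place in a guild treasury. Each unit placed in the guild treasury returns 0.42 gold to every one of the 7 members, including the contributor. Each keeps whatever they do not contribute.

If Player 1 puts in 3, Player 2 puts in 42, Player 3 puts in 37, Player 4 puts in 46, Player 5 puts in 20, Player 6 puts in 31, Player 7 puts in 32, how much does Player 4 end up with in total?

Total contributed: 3 + 42 + 37 + 46 + 20 + 31 + 32 = 211.
Each receives 0.42 × 211 = 88.62 from the guild treasury.
Player 4 keeps 53 − 46 = 7, so Player 4's payoff is 7 + 88.62 = 95.62.

95.62 gold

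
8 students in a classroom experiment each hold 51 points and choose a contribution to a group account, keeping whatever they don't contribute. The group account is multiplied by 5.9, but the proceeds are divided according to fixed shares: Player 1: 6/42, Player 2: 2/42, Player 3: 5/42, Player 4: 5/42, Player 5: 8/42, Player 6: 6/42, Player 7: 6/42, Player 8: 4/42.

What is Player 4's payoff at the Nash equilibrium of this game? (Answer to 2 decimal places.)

86.82 points

A player with share s gets back 5.9·s per unit contributed, so full contribution is dominant for anyone with s > 1/5.9 = 0.1695 and zero contribution is dominant for anyone below.
Only Player 5 (8/42) clears that bar, contributing 51; the remaining 7 contribute 0. Total contributed: 51.
Player 4 keeps 51 and receives 5.9 × 51 × 5/42 = 35.82 from the group account, for a payoff of 86.82.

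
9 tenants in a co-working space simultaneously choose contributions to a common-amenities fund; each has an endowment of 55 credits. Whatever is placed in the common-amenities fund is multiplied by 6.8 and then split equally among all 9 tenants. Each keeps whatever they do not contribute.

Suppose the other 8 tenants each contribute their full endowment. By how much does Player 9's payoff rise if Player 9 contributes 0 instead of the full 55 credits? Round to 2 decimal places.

Switching from a contribution of 55 to 0 lets Player 9 keep an extra 55 credits, but lowers the common-amenities fund by 55, which costs Player 9 their own share of that drop: 6.8/9 × 55 = 41.56.
Net gain = 55 − 41.56 = 13.44. The private return per contributed unit (0.7556) is below 1, so free-riding is indeed the best response regardless of what the others do.

13.44 credits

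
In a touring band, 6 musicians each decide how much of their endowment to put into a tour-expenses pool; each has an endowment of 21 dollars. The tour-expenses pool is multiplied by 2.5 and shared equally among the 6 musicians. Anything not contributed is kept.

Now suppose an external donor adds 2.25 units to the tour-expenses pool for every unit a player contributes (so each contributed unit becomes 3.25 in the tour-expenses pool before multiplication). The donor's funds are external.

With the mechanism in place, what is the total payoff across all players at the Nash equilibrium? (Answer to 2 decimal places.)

1023.75 dollars

The effective private return per unit is now 2.5 × 3.25 / 6 = 1.3542 > 1, so every player's dominant strategy flips to full contribution.
So the Nash equilibrium is full contribution by all 6; the group earns 2.5 × 3.25 × 126 = 1023.75.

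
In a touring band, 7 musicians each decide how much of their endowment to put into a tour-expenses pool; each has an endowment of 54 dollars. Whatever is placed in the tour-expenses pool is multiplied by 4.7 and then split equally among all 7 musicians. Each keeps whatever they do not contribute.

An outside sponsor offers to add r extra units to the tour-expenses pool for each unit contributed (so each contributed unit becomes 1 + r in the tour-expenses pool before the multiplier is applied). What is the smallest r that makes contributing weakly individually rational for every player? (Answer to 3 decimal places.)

0.489

With matching at rate r, one contributed unit becomes (1 + r) in the tour-expenses pool and returns 4.7 × (1 + r) / 7 to the contributor.
Setting this equal to 1: 1 + r = 7/4.7 = 1.4894.
So the minimum matching rate is r = 1.4894 − 1 = 0.489.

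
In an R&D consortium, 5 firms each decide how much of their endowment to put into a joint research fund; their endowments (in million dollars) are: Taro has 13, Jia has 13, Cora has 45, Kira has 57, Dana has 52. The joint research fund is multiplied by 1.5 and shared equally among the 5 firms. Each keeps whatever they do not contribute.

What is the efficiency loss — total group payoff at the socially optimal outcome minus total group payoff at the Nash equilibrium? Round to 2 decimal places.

The private return per contributed unit is 1.5/5 = 0.3000 < 1 for every player regardless of endowment, so the Nash equilibrium is zero contribution and the group total is Σ E_j = 13 + 13 + 45 + 57 + 52 = 180.
Each contributed unit returns 1.500 to the group, so the social optimum is full contribution by everyone: group total = 1.500 × 180 = 270.00.
Efficiency loss = (1.500 − 1) × 180 = 90.00.

90.00 million dollars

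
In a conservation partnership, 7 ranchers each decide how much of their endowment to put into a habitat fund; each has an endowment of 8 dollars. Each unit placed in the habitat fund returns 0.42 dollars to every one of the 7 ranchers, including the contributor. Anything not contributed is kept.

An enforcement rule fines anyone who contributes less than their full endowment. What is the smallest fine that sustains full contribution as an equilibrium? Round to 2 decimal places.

Given the others contribute fully, the best deviation is to contribute 0 (any partial contribution still incurs the fine and gives up units whose private return 0.42 is below 1).
Deviating from 8 to 0 saves 8 dollars but forfeits the deviator's share of the drop in the habitat fund: 0.42 × 8 = 3.36.
So the deviation gain is 8 − 3.36 = 4.64, and the fine must be at least 4.64 dollars to wipe it out.

4.64 dollars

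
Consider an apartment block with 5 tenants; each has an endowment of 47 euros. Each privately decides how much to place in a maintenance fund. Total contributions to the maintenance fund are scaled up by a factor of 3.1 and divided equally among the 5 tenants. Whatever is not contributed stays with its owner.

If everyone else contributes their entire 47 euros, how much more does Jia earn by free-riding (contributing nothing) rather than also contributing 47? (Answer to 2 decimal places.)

17.86 euros

Switching from a contribution of 47 to 0 lets Jia keep an extra 47 euros, but lowers the maintenance fund by 47, which costs Jia their own share of that drop: 3.1/5 × 47 = 29.14.
Net gain = 47 − 29.14 = 17.86. The private return per contributed unit (0.6200) is below 1, so free-riding is indeed the best response regardless of what the others do.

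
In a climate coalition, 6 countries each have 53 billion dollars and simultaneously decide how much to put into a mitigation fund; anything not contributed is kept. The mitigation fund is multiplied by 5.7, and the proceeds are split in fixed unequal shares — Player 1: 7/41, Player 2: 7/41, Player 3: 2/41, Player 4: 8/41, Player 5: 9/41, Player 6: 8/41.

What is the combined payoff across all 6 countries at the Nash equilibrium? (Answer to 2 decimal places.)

1065.30 billion dollars

A player with share s gets back 5.7·s per unit contributed, so full contribution is dominant for anyone with s > 1/5.7 = 0.1754 and zero contribution is dominant for anyone below.
The shares above 0.1754 belong to Player 4, Player 5 and Player 6, contributing 53 each; the remaining 3 contribute 0. Total contributed: 159.
The mitigation fund pays out 5.7 × 159 = 906.30 in total (split across the unequal shares, but the aggregate is all that matters for the group sum).
The 3 free-riders keep 53 each, adding 159. Group total = 159 + 906.30 = 1065.30.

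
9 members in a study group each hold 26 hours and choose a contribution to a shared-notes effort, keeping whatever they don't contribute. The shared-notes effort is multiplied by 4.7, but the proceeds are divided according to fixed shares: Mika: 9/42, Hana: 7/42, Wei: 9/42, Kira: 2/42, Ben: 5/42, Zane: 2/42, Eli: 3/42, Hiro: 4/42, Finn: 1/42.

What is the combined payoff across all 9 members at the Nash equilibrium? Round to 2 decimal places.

Player j's private return per contributed unit is 4.7 × (j's share). Contributing is weakly dominant for j when that share is at least 1/4.7 = 0.2128, and contributing 0 is dominant otherwise.
The shares above 0.2128 belong to Mika and Wei, contributing 26 each; the remaining 7 contribute 0. Total contributed: 52.
The shared-notes effort pays out 4.7 × 52 = 244.40 in total (split across the unequal shares, but the aggregate is all that matters for the group sum).
The 7 free-riders keep 26 each, adding 182. Group total = 182 + 244.40 = 426.40.

426.40 hours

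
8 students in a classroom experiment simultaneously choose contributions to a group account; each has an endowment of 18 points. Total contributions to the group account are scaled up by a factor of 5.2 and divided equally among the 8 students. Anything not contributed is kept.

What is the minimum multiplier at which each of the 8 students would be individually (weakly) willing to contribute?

8

A contributed unit returns (multiplier)/8 to its contributor.
This reaches 1 exactly when the multiplier is 8.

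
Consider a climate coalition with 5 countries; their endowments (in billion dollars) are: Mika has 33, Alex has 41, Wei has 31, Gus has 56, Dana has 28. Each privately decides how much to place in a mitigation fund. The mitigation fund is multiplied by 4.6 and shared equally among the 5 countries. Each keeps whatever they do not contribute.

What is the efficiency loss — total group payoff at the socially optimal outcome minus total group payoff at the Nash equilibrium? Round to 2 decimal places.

680.40 billion dollars

The private return per contributed unit is 4.6/5 = 0.9200 < 1 for every player regardless of endowment, so the Nash equilibrium is zero contribution and the group total is Σ E_j = 33 + 41 + 31 + 56 + 28 = 189.
Each contributed unit returns 4.600 to the group, so the social optimum is full contribution by everyone: group total = 4.600 × 189 = 869.40.
Efficiency loss = (4.600 − 1) × 189 = 680.40.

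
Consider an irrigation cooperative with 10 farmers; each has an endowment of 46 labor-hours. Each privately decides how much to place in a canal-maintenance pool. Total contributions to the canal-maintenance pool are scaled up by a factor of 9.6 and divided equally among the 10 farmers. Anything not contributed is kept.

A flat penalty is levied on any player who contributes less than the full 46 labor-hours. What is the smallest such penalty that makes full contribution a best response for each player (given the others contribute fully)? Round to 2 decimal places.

1.84 labor-hours

Given the others contribute fully, the best deviation is to contribute 0 (any partial contribution still incurs the fine and gives up units whose private return 0.9600 is below 1).
Deviating from 46 to 0 saves 46 labor-hours but forfeits the deviator's share of the drop in the canal-maintenance pool: 9.6/10 × 46 = 44.16.
So the deviation gain is 46 − 44.16 = 1.84, and the fine must be at least 1.84 labor-hours to wipe it out.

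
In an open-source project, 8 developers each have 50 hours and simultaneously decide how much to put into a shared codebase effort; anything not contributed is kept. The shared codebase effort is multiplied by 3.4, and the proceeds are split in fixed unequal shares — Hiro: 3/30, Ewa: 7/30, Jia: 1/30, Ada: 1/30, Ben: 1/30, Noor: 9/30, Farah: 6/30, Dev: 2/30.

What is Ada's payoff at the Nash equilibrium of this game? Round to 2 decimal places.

Player j's private return per contributed unit is 3.4 × (j's share). Contributing is weakly dominant for j when that share is at least 1/3.4 = 0.2941, and contributing 0 is dominant otherwise.
The only share above 0.2941 is Noor's 9/30, contributing 50; the remaining 7 contribute 0. Total contributed: 50.
Ada keeps 50 and receives 3.4 × 50 × 1/30 = 5.67 from the shared codebase effort, for a payoff of 55.67.

55.67 hours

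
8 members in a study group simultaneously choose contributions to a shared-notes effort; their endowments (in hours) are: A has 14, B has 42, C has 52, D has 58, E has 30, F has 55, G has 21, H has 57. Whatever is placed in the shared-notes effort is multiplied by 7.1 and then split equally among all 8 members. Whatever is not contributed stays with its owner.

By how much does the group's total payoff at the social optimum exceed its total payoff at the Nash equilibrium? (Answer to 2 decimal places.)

2006.90 hours

The private return per contributed unit is 7.1/8 = 0.8875 < 1 for every player regardless of endowment, so the Nash equilibrium is zero contribution and the group total is Σ E_j = 14 + 42 + 52 + 58 + 30 + 55 + 21 + 57 = 329.
Each contributed unit returns 7.100 to the group, so the social optimum is full contribution by everyone: group total = 7.100 × 329 = 2335.90.
Efficiency loss = (7.100 − 1) × 329 = 2006.90.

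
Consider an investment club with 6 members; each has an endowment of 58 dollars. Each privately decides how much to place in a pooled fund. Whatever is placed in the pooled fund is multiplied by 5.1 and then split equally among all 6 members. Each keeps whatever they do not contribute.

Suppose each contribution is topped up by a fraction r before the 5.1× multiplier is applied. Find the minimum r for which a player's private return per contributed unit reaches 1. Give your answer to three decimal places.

With matching at rate r, one contributed unit becomes (1 + r) in the pooled fund and returns 5.1 × (1 + r) / 6 to the contributor.
Setting this equal to 1: 1 + r = 6/5.1 = 1.1765.
So the minimum matching rate is r = 1.1765 − 1 = 0.176.

0.176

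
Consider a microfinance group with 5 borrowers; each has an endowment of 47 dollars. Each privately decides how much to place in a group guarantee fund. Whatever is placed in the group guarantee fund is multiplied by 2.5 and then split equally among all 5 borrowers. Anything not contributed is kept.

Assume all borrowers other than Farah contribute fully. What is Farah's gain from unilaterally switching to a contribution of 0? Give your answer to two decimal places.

Switching from a contribution of 47 to 0 lets Farah keep an extra 47 dollars, but lowers the group guarantee fund by 47, which costs Farah their own share of that drop: 2.5/5 × 47 = 23.50.
Net gain = 47 − 23.50 = 23.50. The private return per contributed unit (0.5000) is below 1, so free-riding is indeed the best response regardless of what the others do.

23.50 dollars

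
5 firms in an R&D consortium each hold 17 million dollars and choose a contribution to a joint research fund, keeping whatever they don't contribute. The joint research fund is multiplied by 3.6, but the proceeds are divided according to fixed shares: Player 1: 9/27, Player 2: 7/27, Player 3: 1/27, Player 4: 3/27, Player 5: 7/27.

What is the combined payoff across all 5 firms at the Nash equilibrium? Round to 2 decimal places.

A player with share s gets back 3.6·s per unit contributed, so full contribution is dominant for anyone with s > 1/3.6 = 0.2778 and zero contribution is dominant for anyone below.
The only share above 0.2778 is Player 1's 9/27, contributing 17; the remaining 4 contribute 0. Total contributed: 17.
The joint research fund pays out 3.6 × 17 = 61.20 in total (split across the unequal shares, but the aggregate is all that matters for the group sum).
The 4 free-riders keep 17 each, adding 68. Group total = 68 + 61.20 = 129.20.

129.20 million dollars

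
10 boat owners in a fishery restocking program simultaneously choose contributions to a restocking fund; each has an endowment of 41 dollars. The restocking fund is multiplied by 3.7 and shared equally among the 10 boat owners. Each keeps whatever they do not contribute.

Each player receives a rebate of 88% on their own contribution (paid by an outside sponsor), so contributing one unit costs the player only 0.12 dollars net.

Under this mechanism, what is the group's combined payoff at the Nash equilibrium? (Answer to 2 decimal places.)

The effective private return per unit is now (3.7/10) / 0.12 = 3.0833 > 1, so every player's dominant strategy flips to full contribution.
So the Nash equilibrium is full contribution by all 10; the group earns 10 × (41 × 0.88 + 3.7 × 41) = 1877.80.

1877.80 dollars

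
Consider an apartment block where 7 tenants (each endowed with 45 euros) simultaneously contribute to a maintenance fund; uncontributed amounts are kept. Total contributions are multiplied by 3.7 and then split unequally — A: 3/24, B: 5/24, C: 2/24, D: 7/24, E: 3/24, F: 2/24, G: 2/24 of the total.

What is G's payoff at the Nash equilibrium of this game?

58.88 euros

A player with share s gets back 3.7·s per unit contributed, so full contribution is dominant for anyone with s > 1/3.7 = 0.2703 and zero contribution is dominant for anyone below.
The only share above 0.2703 is D's 7/24, contributing 45; the remaining 6 contribute 0. Total contributed: 45.
G keeps 45 and receives 3.7 × 45 × 2/24 = 13.88 from the maintenance fund, for a payoff of 58.88.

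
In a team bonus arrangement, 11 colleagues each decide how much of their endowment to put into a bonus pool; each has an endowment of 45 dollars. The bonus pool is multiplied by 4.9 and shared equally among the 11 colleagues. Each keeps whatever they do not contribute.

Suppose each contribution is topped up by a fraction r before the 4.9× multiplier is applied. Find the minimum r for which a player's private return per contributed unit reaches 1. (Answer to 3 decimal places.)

1.245

With matching at rate r, one contributed unit becomes (1 + r) in the bonus pool and returns 4.9 × (1 + r) / 11 to the contributor.
Setting this equal to 1: 1 + r = 11/4.9 = 2.2449.
So the minimum matching rate is r = 2.2449 − 1 = 1.245.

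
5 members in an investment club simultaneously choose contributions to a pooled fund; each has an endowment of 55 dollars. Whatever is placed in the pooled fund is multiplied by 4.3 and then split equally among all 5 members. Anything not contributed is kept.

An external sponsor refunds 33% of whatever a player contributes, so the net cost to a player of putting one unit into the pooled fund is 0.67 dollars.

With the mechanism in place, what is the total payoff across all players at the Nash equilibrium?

With the mechanism, a contributed unit returns (4.3/5) / 0.67 = 1.2836 per unit of net cost to the contributor — now above 1 — so contributing fully is weakly dominant for every player.
So the Nash equilibrium is full contribution by all 5; the group earns 5 × (55 × 0.33 + 4.3 × 55) = 1273.25.

1273.25 dollars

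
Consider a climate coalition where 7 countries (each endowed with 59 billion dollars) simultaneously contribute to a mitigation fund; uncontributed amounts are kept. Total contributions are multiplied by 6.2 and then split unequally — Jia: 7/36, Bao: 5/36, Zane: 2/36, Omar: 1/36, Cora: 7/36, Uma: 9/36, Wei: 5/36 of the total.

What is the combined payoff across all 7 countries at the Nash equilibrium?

A player with share s gets back 6.2·s per unit contributed, so full contribution is dominant for anyone with s > 1/6.2 = 0.1613 and zero contribution is dominant for anyone below.
Jia, Cora and Uma are above the threshold, contributing 59 each; the remaining 4 contribute 0. Total contributed: 177.
The mitigation fund pays out 6.2 × 177 = 1097.40 in total (split across the unequal shares, but the aggregate is all that matters for the group sum).
The 4 free-riders keep 59 each, adding 236. Group total = 236 + 1097.40 = 1333.40.

1333.40 billion dollars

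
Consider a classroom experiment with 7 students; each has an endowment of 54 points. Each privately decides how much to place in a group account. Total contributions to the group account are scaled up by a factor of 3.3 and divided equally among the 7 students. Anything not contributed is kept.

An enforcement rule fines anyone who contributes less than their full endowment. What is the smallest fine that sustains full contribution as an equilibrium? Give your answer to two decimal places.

28.54 points

Given the others contribute fully, the best deviation is to contribute 0 (any partial contribution still incurs the fine and gives up units whose private return 0.4714 is below 1).
Deviating from 54 to 0 saves 54 points but forfeits the deviator's share of the drop in the group account: 3.3/7 × 54 = 25.46.
So the deviation gain is 54 − 25.46 = 28.54, and the fine must be at least 28.54 points to wipe it out.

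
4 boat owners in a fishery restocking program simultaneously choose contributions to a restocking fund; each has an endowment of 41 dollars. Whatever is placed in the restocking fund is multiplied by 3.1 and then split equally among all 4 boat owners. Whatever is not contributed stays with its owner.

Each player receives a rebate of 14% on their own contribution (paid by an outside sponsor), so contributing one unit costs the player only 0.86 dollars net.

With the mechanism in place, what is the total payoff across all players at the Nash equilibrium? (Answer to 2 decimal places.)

With the mechanism, a contributed unit returns (3.1/4) / 0.86 = 0.9012 per unit of net cost — still below 1 — so contributing 0 remains dominant for every player.
At the Nash equilibrium no one contributes; group total payoff = 4 × 41 = 164.

164.00 dollars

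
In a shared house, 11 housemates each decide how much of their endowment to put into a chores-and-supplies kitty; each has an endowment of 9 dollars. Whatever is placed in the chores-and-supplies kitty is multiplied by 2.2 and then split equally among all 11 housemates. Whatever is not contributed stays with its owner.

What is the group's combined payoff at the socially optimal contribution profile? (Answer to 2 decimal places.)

217.80 dollars

Each contributed unit returns 2.200 to the group as a whole (0.2000 to each of 11 players), which exceeds 1, so the social optimum is full contribution: group total = 2.200 × 99 = 217.80.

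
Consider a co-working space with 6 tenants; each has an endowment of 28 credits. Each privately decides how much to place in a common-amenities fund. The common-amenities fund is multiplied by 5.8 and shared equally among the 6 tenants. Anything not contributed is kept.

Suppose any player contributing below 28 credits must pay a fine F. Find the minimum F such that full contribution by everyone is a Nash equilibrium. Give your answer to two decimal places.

0.93 credits

Given the others contribute fully, the best deviation is to contribute 0 (any partial contribution still incurs the fine and gives up units whose private return 0.9667 is below 1).
Deviating from 28 to 0 saves 28 credits but forfeits the deviator's share of the drop in the common-amenities fund: 5.8/6 × 28 = 27.07.
So the deviation gain is 28 − 27.07 = 0.93, and the fine must be at least 0.93 credits to wipe it out.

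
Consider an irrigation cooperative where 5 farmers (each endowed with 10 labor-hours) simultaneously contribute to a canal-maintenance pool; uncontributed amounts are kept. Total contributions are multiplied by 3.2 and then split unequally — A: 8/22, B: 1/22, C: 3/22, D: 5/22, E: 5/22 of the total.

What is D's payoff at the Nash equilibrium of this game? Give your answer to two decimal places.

Player j's private return per contributed unit is 3.2 × (j's share). Contributing is weakly dominant for j when that share is at least 1/3.2 = 0.3125, and contributing 0 is dominant otherwise.
A alone (share 8/22) is above the threshold, contributing 10; the remaining 4 contribute 0. Total contributed: 10.
D keeps 10 and receives 3.2 × 10 × 5/22 = 7.27 from the canal-maintenance pool, for a payoff of 17.27.

17.27 labor-hours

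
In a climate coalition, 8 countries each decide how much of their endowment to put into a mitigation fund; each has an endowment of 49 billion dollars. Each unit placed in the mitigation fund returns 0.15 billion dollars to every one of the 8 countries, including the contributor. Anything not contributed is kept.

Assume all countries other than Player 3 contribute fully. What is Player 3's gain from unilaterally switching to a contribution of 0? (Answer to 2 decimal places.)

Switching from a contribution of 49 to 0 lets Player 3 keep an extra 49 billion dollars, but lowers the mitigation fund by 49, which costs Player 3 their own share of that drop: 0.15 × 49 = 7.35.
Net gain = 49 − 7.35 = 41.65. The private return per contributed unit (0.15) is below 1, so free-riding is indeed the best response regardless of what the others do.

41.65 billion dollars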